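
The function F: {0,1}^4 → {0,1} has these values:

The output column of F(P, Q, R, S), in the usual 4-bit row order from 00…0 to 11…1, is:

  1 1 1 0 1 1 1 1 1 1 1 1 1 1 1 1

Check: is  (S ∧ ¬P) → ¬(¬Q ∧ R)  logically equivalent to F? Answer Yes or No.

Yes

Check the formula against F row by row:
  P=0, Q=0, R=0, S=0: formula gives 1, F = 1 ✓
  P=0, Q=0, R=0, S=1: formula gives 1, F = 1 ✓
  P=0, Q=0, R=1, S=0: formula gives 1, F = 1 ✓
  P=0, Q=0, R=1, S=1: formula gives 0, F = 0 ✓
  … (the remaining 12 rows also agree.)
Every row agrees, so the formula is equivalent.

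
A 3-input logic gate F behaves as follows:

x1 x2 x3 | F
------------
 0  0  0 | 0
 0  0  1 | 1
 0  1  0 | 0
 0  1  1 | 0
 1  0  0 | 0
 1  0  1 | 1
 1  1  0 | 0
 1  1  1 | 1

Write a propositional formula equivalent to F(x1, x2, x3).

F(x1, x2, x3) = (((x1' · x2') · x3) + ((x1 · x2') · x3)) + ((x1 · x2) · x3)

The 1-rows are (0,0,1), (1,0,1), (1,1,1). Each contributes one minterm — ¬x1·¬x2·x3; x1·¬x2·x3; x1·x2·x3 — and their disjunction is a sum-of-products form of F.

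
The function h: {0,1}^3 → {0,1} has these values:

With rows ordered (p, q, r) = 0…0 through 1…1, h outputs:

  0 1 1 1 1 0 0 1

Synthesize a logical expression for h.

There are just 3 zero rows: (0,0,0), (1,0,1), (1,1,0). Their minterms are ¬p·¬q·¬r, p·¬q·r, p·q·¬r; the OR of those covers precisely the 0-outputs, and negating it yields h.

h(p, q, r) = ¬((((¬p ∧ ¬q) ∧ ¬r) ∨ ((p ∧ ¬q) ∧ r)) ∨ ((p ∧ q) ∧ ¬r))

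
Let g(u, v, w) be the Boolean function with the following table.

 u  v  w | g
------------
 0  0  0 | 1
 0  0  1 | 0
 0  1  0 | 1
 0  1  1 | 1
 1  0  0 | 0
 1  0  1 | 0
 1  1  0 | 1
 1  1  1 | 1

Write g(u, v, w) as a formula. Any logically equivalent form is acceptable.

g(u, v, w) = not ((((not u and not v) and w) or ((u and not v) and not w)) or ((u and not v) and w))

The 0-rows are (0,0,1), (1,0,0), (1,0,1). Take each as a conjunction (¬u·¬v·w, u·¬v·¬w, u·¬v·w), form their disjunction, and complement — that gives a formula that is 1 everywhere g is.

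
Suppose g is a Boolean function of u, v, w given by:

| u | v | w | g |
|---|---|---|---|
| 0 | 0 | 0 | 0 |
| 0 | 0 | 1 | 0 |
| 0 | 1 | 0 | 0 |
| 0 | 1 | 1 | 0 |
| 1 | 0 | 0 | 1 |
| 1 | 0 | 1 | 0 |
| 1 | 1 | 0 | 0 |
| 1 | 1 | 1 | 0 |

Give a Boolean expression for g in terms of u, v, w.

g(u, v, w) = (u AND NOT v) AND NOT w

Only row (1,0,0) gives 1. That row's minterm u·¬v·¬w is g directly.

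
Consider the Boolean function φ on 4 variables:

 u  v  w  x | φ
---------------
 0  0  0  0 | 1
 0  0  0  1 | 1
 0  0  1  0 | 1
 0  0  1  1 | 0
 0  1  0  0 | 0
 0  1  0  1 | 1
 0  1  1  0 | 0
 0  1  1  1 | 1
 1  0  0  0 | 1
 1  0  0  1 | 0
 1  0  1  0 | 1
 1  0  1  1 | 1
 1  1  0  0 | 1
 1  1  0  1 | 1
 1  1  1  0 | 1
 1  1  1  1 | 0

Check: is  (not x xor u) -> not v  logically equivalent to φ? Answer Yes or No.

Test each input against both φ and the formula:
  u=0, v=0, w=0, x=0: formula gives 1, φ = 1 ✓
  u=0, v=0, w=0, x=1: formula gives 1, φ = 1 ✓
  u=0, v=0, w=1, x=0: formula gives 1, φ = 1 ✓
  u=0, v=0, w=1, x=1: formula gives 1, but φ = 0 ✗
Since they disagree at (0,0,1,1), the expression is not a correct formula for φ.

No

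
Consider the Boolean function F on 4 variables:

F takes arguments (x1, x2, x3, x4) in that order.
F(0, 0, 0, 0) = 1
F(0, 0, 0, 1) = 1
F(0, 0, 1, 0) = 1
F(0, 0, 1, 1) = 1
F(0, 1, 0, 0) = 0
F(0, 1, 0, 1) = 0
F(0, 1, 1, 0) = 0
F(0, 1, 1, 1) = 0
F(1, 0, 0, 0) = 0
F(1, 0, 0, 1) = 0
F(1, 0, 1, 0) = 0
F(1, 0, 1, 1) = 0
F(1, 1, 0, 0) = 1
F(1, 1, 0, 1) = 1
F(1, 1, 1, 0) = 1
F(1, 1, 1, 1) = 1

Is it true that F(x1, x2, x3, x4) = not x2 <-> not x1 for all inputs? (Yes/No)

Evaluate not x2 <-> not x1 on each row and compare to F:
  x1=0, x2=0, x3=0, x4=0: formula gives 1, F = 1 ✓
  x1=0, x2=0, x3=0, x4=1: formula gives 1, F = 1 ✓
  x1=0, x2=0, x3=1, x4=0: formula gives 1, F = 1 ✓
  x1=0, x2=0, x3=1, x4=1: formula gives 1, F = 1 ✓
  …and likewise for the remaining 12 rows.
Every row agrees, so the formula is equivalent.

Yes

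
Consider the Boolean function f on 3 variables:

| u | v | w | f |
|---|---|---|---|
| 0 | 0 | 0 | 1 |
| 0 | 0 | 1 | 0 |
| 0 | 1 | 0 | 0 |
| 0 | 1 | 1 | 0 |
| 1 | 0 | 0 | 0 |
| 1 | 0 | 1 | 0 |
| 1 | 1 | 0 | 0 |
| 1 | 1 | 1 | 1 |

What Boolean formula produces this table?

f=1 on 2 inputs: (0,0,0), (1,1,1). Reading each as a conjunction of literals (¬u·¬v·¬w, u·v·w) and taking the OR gives the canonical DNF.

f(u, v, w) = ((~u & ~v) & ~w) | ((u & v) & w)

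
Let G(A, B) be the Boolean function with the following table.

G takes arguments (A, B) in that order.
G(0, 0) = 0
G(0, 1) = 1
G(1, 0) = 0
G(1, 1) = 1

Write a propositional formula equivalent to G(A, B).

G(A, B) = B

The output simply equals B.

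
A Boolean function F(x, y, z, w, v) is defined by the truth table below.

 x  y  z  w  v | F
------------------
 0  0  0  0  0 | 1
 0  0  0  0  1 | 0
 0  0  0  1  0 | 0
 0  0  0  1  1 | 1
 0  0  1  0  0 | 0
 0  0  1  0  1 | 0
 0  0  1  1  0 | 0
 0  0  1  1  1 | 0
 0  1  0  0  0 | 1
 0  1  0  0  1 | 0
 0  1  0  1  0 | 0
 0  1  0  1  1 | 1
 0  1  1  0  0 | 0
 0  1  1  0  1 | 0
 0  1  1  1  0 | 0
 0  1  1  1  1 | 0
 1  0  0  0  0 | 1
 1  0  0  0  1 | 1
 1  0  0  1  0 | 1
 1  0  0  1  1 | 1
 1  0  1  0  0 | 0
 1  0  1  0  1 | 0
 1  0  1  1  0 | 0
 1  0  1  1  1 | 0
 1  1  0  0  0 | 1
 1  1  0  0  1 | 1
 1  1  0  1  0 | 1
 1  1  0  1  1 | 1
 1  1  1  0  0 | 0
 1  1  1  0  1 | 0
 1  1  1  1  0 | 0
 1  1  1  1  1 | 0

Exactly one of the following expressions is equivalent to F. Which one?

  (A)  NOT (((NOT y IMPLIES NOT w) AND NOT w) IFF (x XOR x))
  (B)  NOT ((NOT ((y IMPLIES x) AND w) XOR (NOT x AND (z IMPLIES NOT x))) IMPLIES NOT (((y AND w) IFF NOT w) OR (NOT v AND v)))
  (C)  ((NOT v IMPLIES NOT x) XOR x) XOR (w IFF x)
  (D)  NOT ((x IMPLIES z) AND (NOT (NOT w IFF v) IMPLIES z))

D

(A) fails at (0,0,0,0,1): the formula yields 1, F is 0.
(B) fails at (0,0,0,0,0): the formula yields 0, F is 1.
(C) fails at (0,0,0,0,0): the formula yields 0, F is 1.
That leaves (D). Evaluating it on every row reproduces the table of F exactly.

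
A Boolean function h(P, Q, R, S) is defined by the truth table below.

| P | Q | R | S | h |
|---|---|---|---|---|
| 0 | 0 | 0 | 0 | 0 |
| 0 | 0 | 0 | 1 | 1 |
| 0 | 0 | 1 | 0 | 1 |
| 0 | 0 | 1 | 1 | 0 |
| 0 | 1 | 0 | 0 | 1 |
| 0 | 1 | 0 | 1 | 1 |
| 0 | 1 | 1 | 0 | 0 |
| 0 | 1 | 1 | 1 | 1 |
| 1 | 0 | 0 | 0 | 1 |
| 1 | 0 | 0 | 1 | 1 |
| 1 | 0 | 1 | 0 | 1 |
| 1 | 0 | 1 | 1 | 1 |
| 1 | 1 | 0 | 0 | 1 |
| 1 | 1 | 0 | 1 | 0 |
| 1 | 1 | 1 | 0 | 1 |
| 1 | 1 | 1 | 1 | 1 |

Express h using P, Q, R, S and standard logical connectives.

h is 0 on only 4 rows — (0,0,0,0), (0,0,1,1), (0,1,1,0), (1,1,0,1). Writing each as a minterm (¬P·¬Q·¬R·¬S, ¬P·¬Q·R·S, ¬P·Q·R·¬S, P·Q·¬R·S) and OR-ing them characterizes exactly where h=0, so h is the negation of that disjunction.

h(P, Q, R, S) = ~((((((~P & ~Q) & ~R) & ~S) | (((~P & ~Q) & R) & S)) | (((~P & Q) & R) & ~S)) | (((P & Q) & ~R) & S))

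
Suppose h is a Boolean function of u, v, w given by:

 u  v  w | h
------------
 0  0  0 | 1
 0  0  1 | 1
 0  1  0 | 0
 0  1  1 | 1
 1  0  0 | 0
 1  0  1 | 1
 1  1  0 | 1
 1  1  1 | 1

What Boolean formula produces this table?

h(u, v, w) = ~(((~u & v) & ~w) | ((u & ~v) & ~w))

The 0-rows are (0,1,0), (1,0,0). Take each as a conjunction (¬u·v·¬w, u·¬v·¬w), form their disjunction, and complement — that gives a formula that is 1 everywhere h is.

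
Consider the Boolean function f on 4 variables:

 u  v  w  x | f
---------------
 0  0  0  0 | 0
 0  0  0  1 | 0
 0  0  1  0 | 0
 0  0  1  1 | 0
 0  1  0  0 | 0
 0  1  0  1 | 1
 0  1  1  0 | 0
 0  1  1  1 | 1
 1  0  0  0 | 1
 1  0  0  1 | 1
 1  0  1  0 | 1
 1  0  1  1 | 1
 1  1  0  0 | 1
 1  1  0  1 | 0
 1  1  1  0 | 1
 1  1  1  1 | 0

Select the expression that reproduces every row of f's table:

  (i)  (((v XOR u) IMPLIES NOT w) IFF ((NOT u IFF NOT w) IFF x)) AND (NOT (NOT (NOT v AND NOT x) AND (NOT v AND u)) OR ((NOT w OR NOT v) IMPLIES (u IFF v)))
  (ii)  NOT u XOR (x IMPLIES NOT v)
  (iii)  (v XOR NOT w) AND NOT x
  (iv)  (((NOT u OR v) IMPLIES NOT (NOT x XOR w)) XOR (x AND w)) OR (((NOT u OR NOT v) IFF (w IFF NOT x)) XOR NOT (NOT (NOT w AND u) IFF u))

ii

(i) fails at (0,0,0,1): the formula yields 1, f is 0.
(iii) fails at (0,0,0,0): the formula yields 1, f is 0.
(iv) fails at (0,0,0,0): the formula yields 1, f is 0.
That leaves (ii). Evaluating it on every row reproduces the table of f exactly.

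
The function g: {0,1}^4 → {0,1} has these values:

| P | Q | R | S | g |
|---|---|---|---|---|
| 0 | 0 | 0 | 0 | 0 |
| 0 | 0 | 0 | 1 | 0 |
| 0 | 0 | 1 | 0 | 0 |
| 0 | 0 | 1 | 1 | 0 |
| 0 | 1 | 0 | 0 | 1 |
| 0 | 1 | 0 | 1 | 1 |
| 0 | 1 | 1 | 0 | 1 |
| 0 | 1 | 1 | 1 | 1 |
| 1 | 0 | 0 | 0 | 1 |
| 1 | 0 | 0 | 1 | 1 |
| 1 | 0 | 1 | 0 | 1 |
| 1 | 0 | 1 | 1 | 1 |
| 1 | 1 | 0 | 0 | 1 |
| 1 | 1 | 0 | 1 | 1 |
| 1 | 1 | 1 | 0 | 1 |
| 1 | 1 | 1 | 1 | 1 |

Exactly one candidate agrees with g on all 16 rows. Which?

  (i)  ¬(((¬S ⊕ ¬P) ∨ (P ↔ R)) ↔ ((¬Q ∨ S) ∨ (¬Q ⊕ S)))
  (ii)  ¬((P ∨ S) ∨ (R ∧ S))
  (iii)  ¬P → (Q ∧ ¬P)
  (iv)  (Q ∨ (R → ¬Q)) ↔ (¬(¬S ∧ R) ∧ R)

(i): at (0,0,1,0) it gives 1, but g = 0 — eliminated.
(ii): at (0,0,0,0) it gives 1, but g = 0 — eliminated.
(iv): at (0,0,1,1) it gives 1, but g = 0 — eliminated.
(iii) is the remaining candidate, and it agrees with g on all 16 inputs.

iii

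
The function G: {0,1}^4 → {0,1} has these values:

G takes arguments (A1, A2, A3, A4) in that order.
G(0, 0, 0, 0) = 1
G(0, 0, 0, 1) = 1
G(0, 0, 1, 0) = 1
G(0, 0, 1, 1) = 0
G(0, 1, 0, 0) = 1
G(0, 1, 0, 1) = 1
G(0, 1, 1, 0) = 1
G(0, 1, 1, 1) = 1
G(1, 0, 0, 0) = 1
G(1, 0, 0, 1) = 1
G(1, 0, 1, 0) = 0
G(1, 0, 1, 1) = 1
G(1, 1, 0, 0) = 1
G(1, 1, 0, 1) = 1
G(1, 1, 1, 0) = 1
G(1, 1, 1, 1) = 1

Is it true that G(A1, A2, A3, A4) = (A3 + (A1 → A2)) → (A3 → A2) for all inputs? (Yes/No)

Check the formula against G row by row:
  A1=0, A2=0, A3=0, A4=0: formula gives 1, G = 1 ✓
  A1=0, A2=0, A3=0, A4=1: formula gives 1, G = 1 ✓
  A1=0, A2=0, A3=1, A4=0: formula gives 0, but G = 1 ✗
A single disagreement suffices: at (0,0,1,0) they differ, so the formula does not compute G.

No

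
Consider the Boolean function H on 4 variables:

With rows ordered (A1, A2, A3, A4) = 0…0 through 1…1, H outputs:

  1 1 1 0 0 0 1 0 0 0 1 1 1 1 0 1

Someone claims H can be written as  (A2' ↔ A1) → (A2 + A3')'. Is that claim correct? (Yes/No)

No

Check the formula against H row by row:
  A1=0, A2=0, A3=0, A4=0: formula gives 1, H = 1 ✓
  A1=0, A2=0, A3=0, A4=1: formula gives 1, H = 1 ✓
  A1=0, A2=0, A3=1, A4=0: formula gives 1, H = 1 ✓
  A1=0, A2=0, A3=1, A4=1: formula gives 1, but H = 0 ✗
A single disagreement suffices: at (0,0,1,1) they differ, so the formula does not compute H.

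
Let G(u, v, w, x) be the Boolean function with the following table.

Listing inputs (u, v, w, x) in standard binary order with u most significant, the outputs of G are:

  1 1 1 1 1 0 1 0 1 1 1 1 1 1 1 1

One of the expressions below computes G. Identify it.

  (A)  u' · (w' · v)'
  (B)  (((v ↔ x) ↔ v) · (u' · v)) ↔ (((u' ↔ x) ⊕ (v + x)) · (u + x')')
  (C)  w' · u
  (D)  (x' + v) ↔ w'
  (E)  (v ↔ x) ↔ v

B

(A) fails at (0,1,0,0): the formula yields 0, G is 1.
(C) fails at (0,0,0,0): the formula yields 0, G is 1.
(D) fails at (0,0,0,1): the formula yields 0, G is 1.
(E) fails at (0,0,0,0): the formula yields 0, G is 1.
Only (B) survives; checking it on all 16 rows confirms it matches G.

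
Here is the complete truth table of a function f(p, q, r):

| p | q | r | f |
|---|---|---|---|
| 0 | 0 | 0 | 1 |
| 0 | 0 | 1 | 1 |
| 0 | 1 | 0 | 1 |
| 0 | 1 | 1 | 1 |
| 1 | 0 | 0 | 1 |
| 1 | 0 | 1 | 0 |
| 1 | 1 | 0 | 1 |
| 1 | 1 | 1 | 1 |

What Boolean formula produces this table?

f is 0 on exactly one input, (1,0,1), whose minterm is p·¬q·r. So f is the negation of that single conjunction.

f(p, q, r) = not ((p and not q) and r)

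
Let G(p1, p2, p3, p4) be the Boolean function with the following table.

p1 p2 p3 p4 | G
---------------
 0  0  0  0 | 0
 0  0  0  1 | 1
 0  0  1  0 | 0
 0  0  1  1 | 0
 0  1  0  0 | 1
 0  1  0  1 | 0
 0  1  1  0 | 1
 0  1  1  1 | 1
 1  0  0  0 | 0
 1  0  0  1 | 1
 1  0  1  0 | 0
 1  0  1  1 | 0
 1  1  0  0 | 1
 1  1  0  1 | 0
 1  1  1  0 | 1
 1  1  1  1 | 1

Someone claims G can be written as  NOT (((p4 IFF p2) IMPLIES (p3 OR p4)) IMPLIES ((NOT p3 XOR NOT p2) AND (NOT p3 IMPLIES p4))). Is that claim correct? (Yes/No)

Evaluate NOT (((p4 IFF p2) IMPLIES (p3 OR p4)) IMPLIES ((NOT p3 XOR NOT p2) AND (NOT p3 IMPLIES p4))) on each row and compare to G:
  p1=0, p2=0, p3=0, p4=0: formula gives 0, G = 0 ✓
  p1=0, p2=0, p3=0, p4=1: formula gives 1, G = 1 ✓
  p1=0, p2=0, p3=1, p4=0: formula gives 0, G = 0 ✓
  p1=0, p2=0, p3=1, p4=1: formula gives 0, G = 0 ✓
  … (the remaining 12 rows also agree.)
All 16 rows match — the expression computes G exactly.

Yes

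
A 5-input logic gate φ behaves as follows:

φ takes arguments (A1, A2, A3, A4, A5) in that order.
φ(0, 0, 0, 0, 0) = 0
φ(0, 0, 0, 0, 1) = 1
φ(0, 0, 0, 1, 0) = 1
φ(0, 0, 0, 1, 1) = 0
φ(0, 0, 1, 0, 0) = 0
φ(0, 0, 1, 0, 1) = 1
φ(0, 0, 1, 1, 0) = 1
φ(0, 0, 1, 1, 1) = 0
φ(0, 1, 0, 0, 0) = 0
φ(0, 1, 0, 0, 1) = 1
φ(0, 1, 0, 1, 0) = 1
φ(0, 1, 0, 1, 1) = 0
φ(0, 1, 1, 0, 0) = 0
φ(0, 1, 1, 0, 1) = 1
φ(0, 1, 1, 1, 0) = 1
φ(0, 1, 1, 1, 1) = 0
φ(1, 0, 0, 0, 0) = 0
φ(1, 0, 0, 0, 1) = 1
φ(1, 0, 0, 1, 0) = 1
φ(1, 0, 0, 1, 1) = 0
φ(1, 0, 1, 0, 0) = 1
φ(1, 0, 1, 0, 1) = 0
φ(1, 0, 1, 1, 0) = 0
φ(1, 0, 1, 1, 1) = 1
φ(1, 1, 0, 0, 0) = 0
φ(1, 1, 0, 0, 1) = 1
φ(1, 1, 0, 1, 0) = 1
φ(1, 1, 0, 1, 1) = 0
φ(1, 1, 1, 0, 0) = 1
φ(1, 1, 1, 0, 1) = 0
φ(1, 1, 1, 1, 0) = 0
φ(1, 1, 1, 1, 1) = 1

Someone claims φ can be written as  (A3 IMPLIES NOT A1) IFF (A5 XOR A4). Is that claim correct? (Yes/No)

Yes

Check the formula against φ row by row:
  A1=0, A2=0, A3=0, A4=0, A5=0: formula gives 0, φ = 0 ✓
  A1=0, A2=0, A3=0, A4=0, A5=1: formula gives 1, φ = 1 ✓
  A1=0, A2=0, A3=0, A4=1, A5=0: formula gives 1, φ = 1 ✓
  A1=0, A2=0, A3=0, A4=1, A5=1: formula gives 0, φ = 0 ✓
  …and likewise for the remaining 28 rows.
All 32 rows match — the expression computes φ exactly.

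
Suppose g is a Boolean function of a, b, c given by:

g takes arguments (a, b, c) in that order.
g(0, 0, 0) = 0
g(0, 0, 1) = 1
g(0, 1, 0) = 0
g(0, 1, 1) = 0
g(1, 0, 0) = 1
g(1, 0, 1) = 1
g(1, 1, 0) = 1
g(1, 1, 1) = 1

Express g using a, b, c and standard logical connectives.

The 0-rows are (0,0,0), (0,1,0), (0,1,1). Take each as a conjunction (¬a·¬b·¬c, ¬a·b·¬c, ¬a·b·c), form their disjunction, and complement — that gives a formula that is 1 everywhere g is.

g(a, b, c) = not ((((not a and not b) and not c) or ((not a and b) and not c)) or ((not a and b) and c))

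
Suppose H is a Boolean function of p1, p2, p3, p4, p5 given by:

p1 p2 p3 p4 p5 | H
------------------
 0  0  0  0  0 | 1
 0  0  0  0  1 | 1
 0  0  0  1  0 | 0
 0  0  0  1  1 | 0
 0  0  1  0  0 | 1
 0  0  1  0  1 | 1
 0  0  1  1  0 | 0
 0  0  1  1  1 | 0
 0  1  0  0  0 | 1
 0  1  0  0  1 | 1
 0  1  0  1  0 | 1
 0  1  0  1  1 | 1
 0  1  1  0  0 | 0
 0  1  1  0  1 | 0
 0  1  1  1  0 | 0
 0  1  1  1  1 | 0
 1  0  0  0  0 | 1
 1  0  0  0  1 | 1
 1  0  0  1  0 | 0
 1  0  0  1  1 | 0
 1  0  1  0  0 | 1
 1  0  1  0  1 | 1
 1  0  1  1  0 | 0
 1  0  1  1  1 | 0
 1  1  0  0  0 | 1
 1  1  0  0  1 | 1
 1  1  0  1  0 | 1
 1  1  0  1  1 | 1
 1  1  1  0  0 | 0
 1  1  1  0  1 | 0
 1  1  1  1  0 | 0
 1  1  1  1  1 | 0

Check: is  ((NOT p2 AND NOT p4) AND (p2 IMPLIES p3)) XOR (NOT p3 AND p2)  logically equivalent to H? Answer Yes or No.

Yes

Check the formula against H row by row:
  p1=0, p2=0, p3=0, p4=0, p5=0: formula gives 1, H = 1 ✓
  p1=0, p2=0, p3=0, p4=0, p5=1: formula gives 1, H = 1 ✓
  p1=0, p2=0, p3=0, p4=1, p5=0: formula gives 0, H = 0 ✓
  p1=0, p2=0, p3=0, p4=1, p5=1: formula gives 0, H = 0 ✓
  …and likewise for the remaining 28 rows.
No disagreement on any input; they are logically equivalent.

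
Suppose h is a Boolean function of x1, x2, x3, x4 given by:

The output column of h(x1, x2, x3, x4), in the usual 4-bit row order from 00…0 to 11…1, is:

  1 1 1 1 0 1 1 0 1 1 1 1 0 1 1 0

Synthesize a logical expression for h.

h(x1, x2, x3, x4) = ((((((x1' · x2) · x3') · x4') + (((x1' · x2) · x3) · x4)) + (((x1 · x2) · x3') · x4')) + (((x1 · x2) · x3) · x4))'

There are just 4 zero rows: (0,1,0,0), (0,1,1,1), (1,1,0,0), (1,1,1,1). Their minterms are ¬x1·x2·¬x3·¬x4, ¬x1·x2·x3·x4, x1·x2·¬x3·¬x4, x1·x2·x3·x4; the OR of those covers precisely the 0-outputs, and negating it yields h.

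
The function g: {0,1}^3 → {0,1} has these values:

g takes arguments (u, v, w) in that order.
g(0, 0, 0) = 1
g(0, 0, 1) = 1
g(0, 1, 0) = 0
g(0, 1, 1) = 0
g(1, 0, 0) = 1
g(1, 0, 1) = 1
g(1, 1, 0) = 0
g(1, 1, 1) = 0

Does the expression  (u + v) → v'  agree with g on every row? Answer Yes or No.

Evaluate (u + v) → v' on each row and compare to g:
  u=0, v=0, w=0: formula gives 1, g = 1 ✓
  u=0, v=0, w=1: formula gives 1, g = 1 ✓
  u=0, v=1, w=0: formula gives 0, g = 0 ✓
  u=0, v=1, w=1: formula gives 0, g = 0 ✓
  u=1, v=0, w=0: formula gives 1, g = 1 ✓
  …and likewise for the remaining 3 rows.
All 8 rows match — the expression computes g exactly.

Yes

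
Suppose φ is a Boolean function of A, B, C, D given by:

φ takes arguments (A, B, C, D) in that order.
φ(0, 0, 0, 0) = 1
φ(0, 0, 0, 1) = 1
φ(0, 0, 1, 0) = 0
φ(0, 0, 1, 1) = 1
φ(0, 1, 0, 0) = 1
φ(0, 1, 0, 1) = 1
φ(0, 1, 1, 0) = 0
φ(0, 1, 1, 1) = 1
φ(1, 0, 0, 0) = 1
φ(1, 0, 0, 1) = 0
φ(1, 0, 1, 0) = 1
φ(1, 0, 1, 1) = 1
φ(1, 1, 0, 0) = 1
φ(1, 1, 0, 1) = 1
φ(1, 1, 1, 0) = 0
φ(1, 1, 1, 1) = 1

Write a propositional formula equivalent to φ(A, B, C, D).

There are just 4 zero rows: (0,0,1,0), (0,1,1,0), (1,0,0,1), (1,1,1,0). Their minterms are ¬A·¬B·C·¬D, ¬A·B·C·¬D, A·¬B·¬C·D, A·B·C·¬D; the OR of those covers precisely the 0-outputs, and negating it yields φ.

φ(A, B, C, D) = ¬((((((¬A ∧ ¬B) ∧ C) ∧ ¬D) ∨ (((¬A ∧ B) ∧ C) ∧ ¬D)) ∨ (((A ∧ ¬B) ∧ ¬C) ∧ D)) ∨ (((A ∧ B) ∧ C) ∧ ¬D))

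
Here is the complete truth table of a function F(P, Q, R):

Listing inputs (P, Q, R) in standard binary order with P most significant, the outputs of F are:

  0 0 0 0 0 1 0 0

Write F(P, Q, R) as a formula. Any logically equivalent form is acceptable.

F is 1 on exactly one input, (1,0,1), whose minterm is P·¬Q·R. So F is just that conjunction.

F(P, Q, R) = (P AND NOT Q) AND R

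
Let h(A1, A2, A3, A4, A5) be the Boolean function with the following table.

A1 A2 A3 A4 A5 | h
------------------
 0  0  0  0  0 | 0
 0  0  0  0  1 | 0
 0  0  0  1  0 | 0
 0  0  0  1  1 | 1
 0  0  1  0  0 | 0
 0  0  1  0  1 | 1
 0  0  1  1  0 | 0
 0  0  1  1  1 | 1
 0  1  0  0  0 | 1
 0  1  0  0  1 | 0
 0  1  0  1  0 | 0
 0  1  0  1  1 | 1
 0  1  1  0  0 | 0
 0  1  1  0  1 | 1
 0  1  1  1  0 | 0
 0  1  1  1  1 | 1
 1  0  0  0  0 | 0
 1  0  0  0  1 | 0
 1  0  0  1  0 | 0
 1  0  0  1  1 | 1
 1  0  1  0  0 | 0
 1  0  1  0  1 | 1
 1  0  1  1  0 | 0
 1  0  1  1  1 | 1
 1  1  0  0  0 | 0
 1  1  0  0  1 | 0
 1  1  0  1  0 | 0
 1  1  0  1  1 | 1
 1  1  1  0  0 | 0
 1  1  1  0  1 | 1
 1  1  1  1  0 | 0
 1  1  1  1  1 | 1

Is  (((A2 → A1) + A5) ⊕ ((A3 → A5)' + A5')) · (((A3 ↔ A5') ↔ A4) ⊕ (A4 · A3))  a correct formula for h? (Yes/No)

Evaluate (((A2 → A1) + A5) ⊕ ((A3 → A5)' + A5')) · (((A3 ↔ A5') ↔ A4) ⊕ (A4 · A3)) on each row and compare to h:
  A1=0, A2=0, A3=0, A4=0, A5=0: formula gives 0, h = 0 ✓
  A1=0, A2=0, A3=0, A4=0, A5=1: formula gives 0, h = 0 ✓
  A1=0, A2=0, A3=0, A4=1, A5=0: formula gives 0, h = 0 ✓
  A1=0, A2=0, A3=0, A4=1, A5=1: formula gives 1, h = 1 ✓
  …and likewise for the remaining 28 rows.
Every row agrees, so the formula is equivalent.

Yes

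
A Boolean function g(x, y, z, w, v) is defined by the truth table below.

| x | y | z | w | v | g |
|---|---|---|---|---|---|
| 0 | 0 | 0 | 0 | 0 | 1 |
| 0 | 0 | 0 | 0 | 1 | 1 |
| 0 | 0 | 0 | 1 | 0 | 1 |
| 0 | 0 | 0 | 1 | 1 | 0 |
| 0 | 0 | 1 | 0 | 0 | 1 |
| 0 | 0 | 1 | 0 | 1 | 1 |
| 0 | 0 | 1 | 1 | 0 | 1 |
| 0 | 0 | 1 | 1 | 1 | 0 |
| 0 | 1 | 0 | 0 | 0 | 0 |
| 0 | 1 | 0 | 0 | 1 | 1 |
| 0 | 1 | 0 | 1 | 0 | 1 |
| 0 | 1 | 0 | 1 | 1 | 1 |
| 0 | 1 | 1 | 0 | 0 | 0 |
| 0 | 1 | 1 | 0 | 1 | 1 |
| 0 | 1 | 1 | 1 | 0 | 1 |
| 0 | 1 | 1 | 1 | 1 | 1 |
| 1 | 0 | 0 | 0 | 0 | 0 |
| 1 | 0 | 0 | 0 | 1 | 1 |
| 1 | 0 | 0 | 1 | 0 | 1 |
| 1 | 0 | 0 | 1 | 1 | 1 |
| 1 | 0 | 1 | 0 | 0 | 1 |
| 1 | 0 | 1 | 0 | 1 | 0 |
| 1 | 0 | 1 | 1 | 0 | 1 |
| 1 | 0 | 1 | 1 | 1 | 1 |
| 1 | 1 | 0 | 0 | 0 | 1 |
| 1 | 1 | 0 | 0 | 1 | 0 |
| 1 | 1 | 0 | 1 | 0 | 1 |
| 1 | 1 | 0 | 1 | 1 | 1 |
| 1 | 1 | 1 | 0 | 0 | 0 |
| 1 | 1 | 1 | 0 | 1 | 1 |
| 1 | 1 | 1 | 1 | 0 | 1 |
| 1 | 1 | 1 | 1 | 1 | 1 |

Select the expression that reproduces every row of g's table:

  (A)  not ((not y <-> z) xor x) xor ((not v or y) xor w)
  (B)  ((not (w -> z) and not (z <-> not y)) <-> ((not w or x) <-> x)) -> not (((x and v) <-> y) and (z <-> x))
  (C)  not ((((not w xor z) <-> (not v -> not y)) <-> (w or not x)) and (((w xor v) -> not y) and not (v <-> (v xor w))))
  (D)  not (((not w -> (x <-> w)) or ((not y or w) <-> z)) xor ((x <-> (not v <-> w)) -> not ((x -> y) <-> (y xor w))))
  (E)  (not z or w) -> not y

(A) fails at (0,0,0,0,0): the formula yields 0, g is 1.
(B) fails at (0,0,0,0,0): the formula yields 0, g is 1.
(C) fails at (0,0,0,1,1): the formula yields 1, g is 0.
(E) fails at (0,0,0,1,1): the formula yields 1, g is 0.
That leaves (D). Evaluating it on every row reproduces the table of g exactly.

D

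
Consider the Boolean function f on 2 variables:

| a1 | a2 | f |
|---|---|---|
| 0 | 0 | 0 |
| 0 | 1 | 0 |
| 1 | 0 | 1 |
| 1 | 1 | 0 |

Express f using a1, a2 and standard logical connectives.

1 only at (1,0): a1 AND NOT a2.

f(a1, a2) = a1 ∧ ¬a2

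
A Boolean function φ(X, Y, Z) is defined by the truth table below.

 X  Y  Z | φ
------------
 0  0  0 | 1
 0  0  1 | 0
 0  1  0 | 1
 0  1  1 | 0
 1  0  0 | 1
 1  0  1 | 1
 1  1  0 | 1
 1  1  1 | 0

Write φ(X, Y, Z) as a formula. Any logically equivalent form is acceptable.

The 0-rows are (0,0,1), (0,1,1), (1,1,1). Take each as a conjunction (¬X·¬Y·Z, ¬X·Y·Z, X·Y·Z), form their disjunction, and complement — that gives a formula that is 1 everywhere φ is.

φ(X, Y, Z) = ¬((((¬X ∧ ¬Y) ∧ Z) ∨ ((¬X ∧ Y) ∧ Z)) ∨ ((X ∧ Y) ∧ Z))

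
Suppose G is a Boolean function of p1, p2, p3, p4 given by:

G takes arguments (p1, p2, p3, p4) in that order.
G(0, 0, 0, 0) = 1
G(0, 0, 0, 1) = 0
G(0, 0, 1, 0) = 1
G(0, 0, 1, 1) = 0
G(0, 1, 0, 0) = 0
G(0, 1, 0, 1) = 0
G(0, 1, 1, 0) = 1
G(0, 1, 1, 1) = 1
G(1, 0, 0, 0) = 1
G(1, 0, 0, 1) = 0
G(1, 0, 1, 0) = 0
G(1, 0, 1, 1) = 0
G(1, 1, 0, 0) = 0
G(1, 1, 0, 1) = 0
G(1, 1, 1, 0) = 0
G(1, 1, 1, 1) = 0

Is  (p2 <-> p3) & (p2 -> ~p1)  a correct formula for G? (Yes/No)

No

Test each input against both G and the formula:
  p1=0, p2=0, p3=0, p4=0: formula gives 1, G = 1 ✓
  p1=0, p2=0, p3=0, p4=1: formula gives 1, but G = 0 ✗
Since they disagree at (0,0,0,1), the expression is not a correct formula for G.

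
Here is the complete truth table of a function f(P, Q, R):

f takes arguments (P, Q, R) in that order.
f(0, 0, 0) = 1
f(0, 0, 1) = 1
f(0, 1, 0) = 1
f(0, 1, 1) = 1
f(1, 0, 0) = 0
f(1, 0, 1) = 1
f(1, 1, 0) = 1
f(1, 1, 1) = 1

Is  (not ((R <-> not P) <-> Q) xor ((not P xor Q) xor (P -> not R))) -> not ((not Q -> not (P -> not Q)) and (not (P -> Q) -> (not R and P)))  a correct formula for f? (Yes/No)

No

Test each input against both f and the formula:
  P=0, Q=0, R=0: formula gives 1, f = 1 ✓
  P=0, Q=0, R=1: formula gives 1, f = 1 ✓
  P=0, Q=1, R=0: formula gives 1, f = 1 ✓
  P=0, Q=1, R=1: formula gives 0, but f = 1 ✗
A single disagreement suffices: at (0,1,1) they differ, so the formula does not compute f.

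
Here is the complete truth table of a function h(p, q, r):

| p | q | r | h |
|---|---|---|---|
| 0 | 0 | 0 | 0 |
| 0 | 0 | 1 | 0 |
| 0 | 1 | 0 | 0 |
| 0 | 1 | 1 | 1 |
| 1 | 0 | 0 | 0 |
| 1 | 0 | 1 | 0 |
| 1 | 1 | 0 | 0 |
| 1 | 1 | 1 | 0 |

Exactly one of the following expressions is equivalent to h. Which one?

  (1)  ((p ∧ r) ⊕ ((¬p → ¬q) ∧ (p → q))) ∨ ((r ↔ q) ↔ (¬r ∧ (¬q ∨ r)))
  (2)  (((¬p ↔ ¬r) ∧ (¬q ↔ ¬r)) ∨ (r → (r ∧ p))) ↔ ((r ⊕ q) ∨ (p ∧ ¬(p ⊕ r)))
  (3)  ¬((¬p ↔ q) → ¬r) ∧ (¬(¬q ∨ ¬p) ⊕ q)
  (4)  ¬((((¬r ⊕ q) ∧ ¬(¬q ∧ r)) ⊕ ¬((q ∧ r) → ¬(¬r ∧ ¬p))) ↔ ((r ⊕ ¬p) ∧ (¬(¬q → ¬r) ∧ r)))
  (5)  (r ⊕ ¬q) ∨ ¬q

3

(1): at (0,0,0) it gives 1, but h = 0 — eliminated.
(2): at (0,1,0) it gives 1, but h = 0 — eliminated.
(4): at (0,0,0) it gives 1, but h = 0 — eliminated.
(5): at (0,0,0) it gives 1, but h = 0 — eliminated.
That leaves (3). Evaluating it on every row reproduces the table of h exactly.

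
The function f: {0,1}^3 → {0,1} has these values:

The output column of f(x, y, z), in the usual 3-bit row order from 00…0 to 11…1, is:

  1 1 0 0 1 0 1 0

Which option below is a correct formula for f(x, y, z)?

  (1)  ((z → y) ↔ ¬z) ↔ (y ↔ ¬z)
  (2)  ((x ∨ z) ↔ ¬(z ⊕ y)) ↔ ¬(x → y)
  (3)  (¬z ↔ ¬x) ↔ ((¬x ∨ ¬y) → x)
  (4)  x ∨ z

2

(1) fails at (0,0,0): the formula yields 0, f is 1.
(3) fails at (0,0,0): the formula yields 0, f is 1.
(4) fails at (0,0,0): the formula yields 0, f is 1.
Only (2) survives; checking it on all 8 rows confirms it matches f.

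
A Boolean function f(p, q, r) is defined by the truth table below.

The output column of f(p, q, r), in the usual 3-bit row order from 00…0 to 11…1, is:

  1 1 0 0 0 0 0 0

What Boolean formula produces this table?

Collect the rows where f=1 — (0,0,0), (0,0,1) — and write one minterm per row: ¬p·¬q·¬r, ¬p·¬q·r. Their union (logical OR) reproduces the table exactly.

f(p, q, r) = ((NOT p AND NOT q) AND NOT r) OR ((NOT p AND NOT q) AND r)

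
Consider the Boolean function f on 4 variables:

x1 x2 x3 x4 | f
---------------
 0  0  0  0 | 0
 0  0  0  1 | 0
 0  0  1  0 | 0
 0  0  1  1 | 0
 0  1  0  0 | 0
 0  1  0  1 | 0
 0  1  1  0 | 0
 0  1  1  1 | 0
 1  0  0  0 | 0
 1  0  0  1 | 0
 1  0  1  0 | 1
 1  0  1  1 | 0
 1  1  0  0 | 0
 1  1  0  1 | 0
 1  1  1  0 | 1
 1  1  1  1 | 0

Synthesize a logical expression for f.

Collect the rows where f=1 — (1,0,1,0), (1,1,1,0) — and write one minterm per row: x1·¬x2·x3·¬x4, x1·x2·x3·¬x4. Their union (logical OR) reproduces the table exactly.

f(x1, x2, x3, x4) = (((x1 · x2') · x3) · x4') + (((x1 · x2) · x3) · x4')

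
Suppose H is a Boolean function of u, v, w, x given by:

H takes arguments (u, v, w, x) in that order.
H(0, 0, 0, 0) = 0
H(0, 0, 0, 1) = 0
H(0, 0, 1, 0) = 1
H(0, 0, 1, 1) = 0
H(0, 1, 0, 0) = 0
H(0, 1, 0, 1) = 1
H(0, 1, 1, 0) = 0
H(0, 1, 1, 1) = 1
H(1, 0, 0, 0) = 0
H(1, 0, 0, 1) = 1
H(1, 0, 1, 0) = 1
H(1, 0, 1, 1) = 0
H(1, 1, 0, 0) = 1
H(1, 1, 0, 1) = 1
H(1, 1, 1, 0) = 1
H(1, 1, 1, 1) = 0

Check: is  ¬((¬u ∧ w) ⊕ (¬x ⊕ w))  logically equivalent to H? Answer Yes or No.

Evaluate ¬((¬u ∧ w) ⊕ (¬x ⊕ w)) on each row and compare to H:
  u=0, v=0, w=0, x=0: formula gives 0, H = 0 ✓
  u=0, v=0, w=0, x=1: formula gives 1, but H = 0 ✗
Since they disagree at (0,0,0,1), the expression is not a correct formula for H.

No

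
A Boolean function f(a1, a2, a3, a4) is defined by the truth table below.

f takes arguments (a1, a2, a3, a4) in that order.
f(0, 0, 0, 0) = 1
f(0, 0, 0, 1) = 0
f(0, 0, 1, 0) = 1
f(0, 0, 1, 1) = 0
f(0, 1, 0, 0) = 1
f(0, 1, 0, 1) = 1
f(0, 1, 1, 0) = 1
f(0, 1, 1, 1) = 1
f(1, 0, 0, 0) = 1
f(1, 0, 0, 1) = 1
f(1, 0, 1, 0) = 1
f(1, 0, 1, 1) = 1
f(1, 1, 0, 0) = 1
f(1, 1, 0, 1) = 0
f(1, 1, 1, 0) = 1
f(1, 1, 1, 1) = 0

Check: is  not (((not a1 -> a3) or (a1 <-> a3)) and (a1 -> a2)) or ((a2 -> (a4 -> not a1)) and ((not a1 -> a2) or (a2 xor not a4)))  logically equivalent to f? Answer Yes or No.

Yes

Check the formula against f row by row:
  a1=0, a2=0, a3=0, a4=0: formula gives 1, f = 1 ✓
  a1=0, a2=0, a3=0, a4=1: formula gives 0, f = 0 ✓
  a1=0, a2=0, a3=1, a4=0: formula gives 1, f = 1 ✓
  a1=0, a2=0, a3=1, a4=1: formula gives 0, f = 0 ✓
  … (the remaining 12 rows also agree.)
All 16 rows match — the expression computes f exactly.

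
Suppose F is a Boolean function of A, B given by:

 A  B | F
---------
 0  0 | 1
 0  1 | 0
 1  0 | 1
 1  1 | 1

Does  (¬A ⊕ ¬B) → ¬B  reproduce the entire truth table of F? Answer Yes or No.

Yes

Test each input against both F and the formula:
  A=0, B=0: formula gives 1, F = 1 ✓
  A=0, B=1: formula gives 0, F = 0 ✓
  A=1, B=0: formula gives 1, F = 1 ✓
  A=1, B=1: formula gives 1, F = 1 ✓
Every row agrees, so the formula is equivalent.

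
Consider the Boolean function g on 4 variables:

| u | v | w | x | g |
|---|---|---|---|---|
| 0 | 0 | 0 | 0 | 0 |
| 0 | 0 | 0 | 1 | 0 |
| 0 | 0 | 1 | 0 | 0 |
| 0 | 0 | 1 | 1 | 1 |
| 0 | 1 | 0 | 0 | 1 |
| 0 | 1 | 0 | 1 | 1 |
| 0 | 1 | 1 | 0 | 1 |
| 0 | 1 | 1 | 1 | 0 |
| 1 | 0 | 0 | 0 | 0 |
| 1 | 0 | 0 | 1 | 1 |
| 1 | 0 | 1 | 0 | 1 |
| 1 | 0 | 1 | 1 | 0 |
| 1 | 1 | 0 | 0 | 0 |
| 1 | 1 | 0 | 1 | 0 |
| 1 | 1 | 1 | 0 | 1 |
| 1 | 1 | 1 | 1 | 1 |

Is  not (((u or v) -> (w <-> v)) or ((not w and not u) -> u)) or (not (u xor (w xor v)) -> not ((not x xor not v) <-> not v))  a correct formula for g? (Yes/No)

No

Evaluate not (((u or v) -> (w <-> v)) or ((not w and not u) -> u)) or (not (u xor (w xor v)) -> not ((not x xor not v) <-> not v)) on each row and compare to g:
  u=0, v=0, w=0, x=0: formula gives 1, but g = 0 ✗
Row (0,0,0,0) is a counterexample, so the formula is not equivalent to g.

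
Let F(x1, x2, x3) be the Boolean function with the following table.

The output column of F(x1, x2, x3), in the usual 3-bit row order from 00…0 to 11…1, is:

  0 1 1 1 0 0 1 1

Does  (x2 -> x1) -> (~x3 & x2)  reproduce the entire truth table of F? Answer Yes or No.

No

Evaluate (x2 -> x1) -> (~x3 & x2) on each row and compare to F:
  x1=0, x2=0, x3=0: formula gives 0, F = 0 ✓
  x1=0, x2=0, x3=1: formula gives 0, but F = 1 ✗
Row (0,0,1) is a counterexample, so the formula is not equivalent to F.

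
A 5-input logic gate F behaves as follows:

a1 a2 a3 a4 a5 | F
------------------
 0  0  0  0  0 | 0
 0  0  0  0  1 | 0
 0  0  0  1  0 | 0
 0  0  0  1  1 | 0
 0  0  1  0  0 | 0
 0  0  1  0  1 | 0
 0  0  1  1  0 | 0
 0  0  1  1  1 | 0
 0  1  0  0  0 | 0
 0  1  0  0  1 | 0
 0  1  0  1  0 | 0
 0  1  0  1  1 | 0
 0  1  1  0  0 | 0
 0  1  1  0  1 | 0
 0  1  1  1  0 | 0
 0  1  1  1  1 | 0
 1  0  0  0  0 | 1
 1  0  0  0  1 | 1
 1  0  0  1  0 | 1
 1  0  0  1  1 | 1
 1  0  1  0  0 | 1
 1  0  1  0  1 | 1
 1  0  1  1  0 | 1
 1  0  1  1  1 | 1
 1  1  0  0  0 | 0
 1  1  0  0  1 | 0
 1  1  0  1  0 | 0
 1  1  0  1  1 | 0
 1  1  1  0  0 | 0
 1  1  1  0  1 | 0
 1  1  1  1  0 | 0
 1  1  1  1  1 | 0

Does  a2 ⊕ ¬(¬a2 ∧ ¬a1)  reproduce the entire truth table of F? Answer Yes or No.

Test each input against both F and the formula:
  a1=0, a2=0, a3=0, a4=0, a5=0: formula gives 0, F = 0 ✓
  a1=0, a2=0, a3=0, a4=0, a5=1: formula gives 0, F = 0 ✓
  a1=0, a2=0, a3=0, a4=1, a5=0: formula gives 0, F = 0 ✓
  a1=0, a2=0, a3=0, a4=1, a5=1: formula gives 0, F = 0 ✓
  … (the remaining 28 rows also agree.)
All 32 rows match — the expression computes F exactly.

Yes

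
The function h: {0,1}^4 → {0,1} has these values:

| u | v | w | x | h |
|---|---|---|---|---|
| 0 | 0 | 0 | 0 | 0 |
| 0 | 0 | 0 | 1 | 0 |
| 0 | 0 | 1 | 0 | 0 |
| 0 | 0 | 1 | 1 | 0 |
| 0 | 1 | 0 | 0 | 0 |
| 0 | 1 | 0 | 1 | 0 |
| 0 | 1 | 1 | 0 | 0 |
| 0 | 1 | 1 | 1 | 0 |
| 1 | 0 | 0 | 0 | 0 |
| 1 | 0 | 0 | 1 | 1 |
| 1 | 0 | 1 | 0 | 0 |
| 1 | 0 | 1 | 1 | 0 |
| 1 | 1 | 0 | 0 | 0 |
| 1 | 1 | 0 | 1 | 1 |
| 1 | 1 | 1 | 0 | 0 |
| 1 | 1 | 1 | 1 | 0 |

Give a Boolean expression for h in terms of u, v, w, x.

The 1-rows are (1,0,0,1), (1,1,0,1). Each contributes one minterm — u·¬v·¬w·x; u·v·¬w·x — and their disjunction is a sum-of-products form of h.

h(u, v, w, x) = (((u ∧ ¬v) ∧ ¬w) ∧ x) ∨ (((u ∧ v) ∧ ¬w) ∧ x)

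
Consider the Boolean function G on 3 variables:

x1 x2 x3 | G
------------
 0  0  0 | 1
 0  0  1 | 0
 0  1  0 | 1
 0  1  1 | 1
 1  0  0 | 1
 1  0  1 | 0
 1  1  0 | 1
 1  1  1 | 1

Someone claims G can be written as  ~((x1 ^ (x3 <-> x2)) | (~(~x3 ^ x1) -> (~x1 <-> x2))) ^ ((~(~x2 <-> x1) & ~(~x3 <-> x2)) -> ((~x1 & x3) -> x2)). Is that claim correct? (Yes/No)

Check the formula against G row by row:
  x1=0, x2=0, x3=0: formula gives 1, G = 1 ✓
  x1=0, x2=0, x3=1: formula gives 0, G = 0 ✓
  x1=0, x2=1, x3=0: formula gives 1, G = 1 ✓
  x1=0, x2=1, x3=1: formula gives 1, G = 1 ✓
  x1=1, x2=0, x3=0: formula gives 1, G = 1 ✓
  x1=1, x2=0, x3=1: formula gives 1, but G = 0 ✗
A single disagreement suffices: at (1,0,1) they differ, so the formula does not compute G.

No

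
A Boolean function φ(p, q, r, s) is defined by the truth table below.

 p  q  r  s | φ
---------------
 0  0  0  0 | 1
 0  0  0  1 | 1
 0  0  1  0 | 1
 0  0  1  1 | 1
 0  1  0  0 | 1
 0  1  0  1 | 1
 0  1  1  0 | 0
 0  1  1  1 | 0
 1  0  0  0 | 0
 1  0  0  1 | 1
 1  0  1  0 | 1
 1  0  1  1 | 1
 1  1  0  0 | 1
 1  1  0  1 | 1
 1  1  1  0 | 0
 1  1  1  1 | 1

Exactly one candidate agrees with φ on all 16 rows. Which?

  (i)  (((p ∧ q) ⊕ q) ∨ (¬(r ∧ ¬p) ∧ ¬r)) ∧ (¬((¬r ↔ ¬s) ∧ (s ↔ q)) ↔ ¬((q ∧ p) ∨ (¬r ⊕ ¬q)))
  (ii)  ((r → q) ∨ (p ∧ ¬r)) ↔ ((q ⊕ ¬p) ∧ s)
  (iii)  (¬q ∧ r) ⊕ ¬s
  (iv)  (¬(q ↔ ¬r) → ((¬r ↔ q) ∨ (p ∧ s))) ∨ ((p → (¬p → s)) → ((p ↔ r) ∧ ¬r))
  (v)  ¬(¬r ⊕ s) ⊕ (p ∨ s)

iv

(i) disagrees with φ on (0,0,0,0) (formula → 0, table → 1); rule it out.
(ii) disagrees with φ on (0,0,0,0) (formula → 0, table → 1); rule it out.
(iii) disagrees with φ on (0,0,0,1) (formula → 0, table → 1); rule it out.
(v) disagrees with φ on (0,0,0,0) (formula → 0, table → 1); rule it out.
Only (iv) survives; checking it on all 16 rows confirms it matches φ.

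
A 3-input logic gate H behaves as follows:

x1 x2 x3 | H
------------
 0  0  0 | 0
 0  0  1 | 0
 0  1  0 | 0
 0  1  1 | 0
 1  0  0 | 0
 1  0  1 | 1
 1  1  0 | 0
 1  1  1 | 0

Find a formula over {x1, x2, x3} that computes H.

Only row (1,0,1) gives 1. That row's minterm x1·¬x2·x3 is H directly.

H(x1, x2, x3) = (x1 & ~x2) & x3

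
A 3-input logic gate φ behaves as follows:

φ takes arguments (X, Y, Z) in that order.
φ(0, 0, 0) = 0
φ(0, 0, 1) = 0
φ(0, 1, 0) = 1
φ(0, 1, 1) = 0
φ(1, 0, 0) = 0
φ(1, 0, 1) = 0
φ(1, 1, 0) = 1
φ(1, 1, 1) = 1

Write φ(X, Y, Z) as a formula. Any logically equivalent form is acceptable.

φ(X, Y, Z) = (((¬X ∧ Y) ∧ ¬Z) ∨ ((X ∧ Y) ∧ ¬Z)) ∨ ((X ∧ Y) ∧ Z)

φ=1 on 3 inputs: (0,1,0), (1,1,0), (1,1,1). Reading each as a conjunction of literals (¬X·Y·¬Z, X·Y·¬Z, X·Y·Z) and taking the OR gives the canonical DNF.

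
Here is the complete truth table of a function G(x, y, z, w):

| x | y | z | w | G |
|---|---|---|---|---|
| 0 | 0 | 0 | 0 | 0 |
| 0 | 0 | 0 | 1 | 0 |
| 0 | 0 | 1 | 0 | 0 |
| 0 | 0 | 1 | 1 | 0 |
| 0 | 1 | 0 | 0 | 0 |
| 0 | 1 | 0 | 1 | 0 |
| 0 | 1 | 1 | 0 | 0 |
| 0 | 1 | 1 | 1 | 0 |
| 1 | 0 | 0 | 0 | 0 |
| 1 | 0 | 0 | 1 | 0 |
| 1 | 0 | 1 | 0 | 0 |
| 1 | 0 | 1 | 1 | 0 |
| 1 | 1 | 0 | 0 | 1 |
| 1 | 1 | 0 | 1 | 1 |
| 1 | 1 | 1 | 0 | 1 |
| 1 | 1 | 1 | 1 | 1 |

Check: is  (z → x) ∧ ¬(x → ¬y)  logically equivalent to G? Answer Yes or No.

Yes

Evaluate (z → x) ∧ ¬(x → ¬y) on each row and compare to G:
  x=0, y=0, z=0, w=0: formula gives 0, G = 0 ✓
  x=0, y=0, z=0, w=1: formula gives 0, G = 0 ✓
  x=0, y=0, z=1, w=0: formula gives 0, G = 0 ✓
  x=0, y=0, z=1, w=1: formula gives 0, G = 0 ✓
  …and likewise for the remaining 12 rows.
All 16 rows match — the expression computes G exactly.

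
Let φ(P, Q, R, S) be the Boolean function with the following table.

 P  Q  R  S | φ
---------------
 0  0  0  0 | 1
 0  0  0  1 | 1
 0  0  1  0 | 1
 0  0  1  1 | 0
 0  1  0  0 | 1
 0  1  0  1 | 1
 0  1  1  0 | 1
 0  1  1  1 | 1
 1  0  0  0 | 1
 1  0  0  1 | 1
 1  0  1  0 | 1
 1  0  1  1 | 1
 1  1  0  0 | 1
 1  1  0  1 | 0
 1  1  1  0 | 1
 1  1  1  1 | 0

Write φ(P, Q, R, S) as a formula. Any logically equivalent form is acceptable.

φ(P, Q, R, S) = ¬(((((¬P ∧ ¬Q) ∧ R) ∧ S) ∨ (((P ∧ Q) ∧ ¬R) ∧ S)) ∨ (((P ∧ Q) ∧ R) ∧ S))

φ is 0 on only 3 rows — (0,0,1,1), (1,1,0,1), (1,1,1,1). Writing each as a minterm (¬P·¬Q·R·S, P·Q·¬R·S, P·Q·R·S) and OR-ing them characterizes exactly where φ=0, so φ is the negation of that disjunction.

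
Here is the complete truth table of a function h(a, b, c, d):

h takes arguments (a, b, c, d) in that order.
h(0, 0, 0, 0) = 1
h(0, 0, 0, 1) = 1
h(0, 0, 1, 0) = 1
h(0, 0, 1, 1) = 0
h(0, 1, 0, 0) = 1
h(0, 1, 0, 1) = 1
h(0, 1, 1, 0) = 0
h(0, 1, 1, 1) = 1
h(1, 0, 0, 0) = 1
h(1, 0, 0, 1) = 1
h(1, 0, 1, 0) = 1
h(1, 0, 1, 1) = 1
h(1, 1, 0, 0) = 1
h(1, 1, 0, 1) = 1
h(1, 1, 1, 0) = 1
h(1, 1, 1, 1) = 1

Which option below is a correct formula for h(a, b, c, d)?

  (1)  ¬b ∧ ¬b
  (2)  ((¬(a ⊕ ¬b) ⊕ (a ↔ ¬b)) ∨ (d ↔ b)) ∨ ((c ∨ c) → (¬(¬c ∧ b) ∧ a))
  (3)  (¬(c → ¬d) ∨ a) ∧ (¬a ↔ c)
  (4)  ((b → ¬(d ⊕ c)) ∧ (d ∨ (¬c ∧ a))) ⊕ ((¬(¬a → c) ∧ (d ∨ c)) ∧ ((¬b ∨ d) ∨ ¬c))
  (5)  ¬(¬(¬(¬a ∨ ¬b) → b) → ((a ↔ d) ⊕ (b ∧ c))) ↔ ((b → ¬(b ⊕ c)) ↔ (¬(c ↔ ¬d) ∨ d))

(1) disagrees with h on (0,0,1,1) (formula → 1, table → 0); rule it out.
(3) disagrees with h on (0,0,0,0) (formula → 0, table → 1); rule it out.
(4) disagrees with h on (0,0,0,0) (formula → 0, table → 1); rule it out.
(5) disagrees with h on (0,0,0,0) (formula → 0, table → 1); rule it out.
(2) is the remaining candidate, and it agrees with h on all 16 inputs.

2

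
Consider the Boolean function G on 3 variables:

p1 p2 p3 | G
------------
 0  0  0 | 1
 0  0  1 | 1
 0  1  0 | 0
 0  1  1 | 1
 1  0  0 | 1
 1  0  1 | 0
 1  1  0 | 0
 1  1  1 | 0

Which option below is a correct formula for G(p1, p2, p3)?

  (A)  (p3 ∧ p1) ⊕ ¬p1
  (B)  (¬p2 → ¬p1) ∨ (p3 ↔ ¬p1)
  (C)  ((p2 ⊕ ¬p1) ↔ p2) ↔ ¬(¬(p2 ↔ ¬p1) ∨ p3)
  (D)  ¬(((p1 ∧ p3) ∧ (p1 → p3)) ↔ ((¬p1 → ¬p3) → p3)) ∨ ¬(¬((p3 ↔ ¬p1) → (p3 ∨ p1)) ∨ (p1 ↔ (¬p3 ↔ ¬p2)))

C

(A) disagrees with G on (0,1,0) (formula → 1, table → 0); rule it out.
(B) disagrees with G on (0,1,0) (formula → 1, table → 0); rule it out.
(D) disagrees with G on (1,0,0) (formula → 0, table → 1); rule it out.
That leaves (C). Evaluating it on every row reproduces the table of G exactly.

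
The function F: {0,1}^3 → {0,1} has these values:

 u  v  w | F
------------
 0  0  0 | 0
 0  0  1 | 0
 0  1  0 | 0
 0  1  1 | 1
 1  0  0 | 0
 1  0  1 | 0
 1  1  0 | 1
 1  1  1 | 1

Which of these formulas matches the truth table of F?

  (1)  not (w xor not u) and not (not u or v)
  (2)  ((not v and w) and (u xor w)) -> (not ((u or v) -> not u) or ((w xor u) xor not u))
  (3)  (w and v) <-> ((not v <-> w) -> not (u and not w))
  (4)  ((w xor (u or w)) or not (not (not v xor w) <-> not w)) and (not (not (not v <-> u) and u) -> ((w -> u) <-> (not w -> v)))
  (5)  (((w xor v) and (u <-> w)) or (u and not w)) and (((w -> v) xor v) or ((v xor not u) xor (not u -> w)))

3

(1): at (0,1,1) it gives 0, but F = 1 — eliminated.
(2): at (0,0,0) it gives 1, but F = 0 — eliminated.
(4): at (0,1,1) it gives 0, but F = 1 — eliminated.
(5): at (0,1,1) it gives 0, but F = 1 — eliminated.
Only (3) survives; checking it on all 8 rows confirms it matches F.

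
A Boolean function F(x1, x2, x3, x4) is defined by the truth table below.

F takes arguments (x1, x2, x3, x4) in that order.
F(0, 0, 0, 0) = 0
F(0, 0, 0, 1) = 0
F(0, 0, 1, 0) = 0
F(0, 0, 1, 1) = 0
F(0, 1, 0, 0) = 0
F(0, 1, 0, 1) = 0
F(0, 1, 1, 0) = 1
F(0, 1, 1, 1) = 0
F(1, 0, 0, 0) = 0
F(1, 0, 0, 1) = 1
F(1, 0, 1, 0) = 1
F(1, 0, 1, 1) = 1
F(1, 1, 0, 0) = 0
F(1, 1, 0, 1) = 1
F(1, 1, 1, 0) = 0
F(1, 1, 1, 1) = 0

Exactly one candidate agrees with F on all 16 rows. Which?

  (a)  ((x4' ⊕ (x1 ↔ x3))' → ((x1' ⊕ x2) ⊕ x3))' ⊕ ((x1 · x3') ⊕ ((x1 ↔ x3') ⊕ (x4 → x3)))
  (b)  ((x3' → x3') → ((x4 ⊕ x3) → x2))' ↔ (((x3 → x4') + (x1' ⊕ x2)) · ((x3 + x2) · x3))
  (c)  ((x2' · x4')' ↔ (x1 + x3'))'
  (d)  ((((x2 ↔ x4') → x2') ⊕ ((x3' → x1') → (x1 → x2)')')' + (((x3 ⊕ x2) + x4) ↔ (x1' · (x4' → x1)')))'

(a) disagrees with F on (0,0,0,0) (formula → 1, table → 0); rule it out.
(b) disagrees with F on (0,0,0,0) (formula → 1, table → 0); rule it out.
(c) disagrees with F on (0,0,0,0) (formula → 1, table → 0); rule it out.
Only (d) survives; checking it on all 16 rows confirms it matches F.

d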